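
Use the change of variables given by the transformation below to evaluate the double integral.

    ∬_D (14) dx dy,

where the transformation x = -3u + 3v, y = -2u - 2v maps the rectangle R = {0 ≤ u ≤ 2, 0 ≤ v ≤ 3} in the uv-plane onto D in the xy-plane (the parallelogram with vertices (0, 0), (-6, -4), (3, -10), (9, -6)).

Compute the Jacobian determinant of (x, y) with respect to (u, v):

    ∂(x,y)/∂(u,v) = | -3  3 | = (-3)(-2) - (3)(-2) = 12.
                   | -2  -2 |

Its absolute value is |J| = 12 (the area scaling factor).

Substituting x = -3u + 3v, y = -2u - 2v into the integrand,

    14 → 14,

so the integral becomes

    ∬_R (14) · |J| du dv = ∫_0^2 ∫_0^3 (168) dv du.

Inner (v): 504.
Outer (u): 1008.

Therefore ∬_D (14) dx dy = 1008.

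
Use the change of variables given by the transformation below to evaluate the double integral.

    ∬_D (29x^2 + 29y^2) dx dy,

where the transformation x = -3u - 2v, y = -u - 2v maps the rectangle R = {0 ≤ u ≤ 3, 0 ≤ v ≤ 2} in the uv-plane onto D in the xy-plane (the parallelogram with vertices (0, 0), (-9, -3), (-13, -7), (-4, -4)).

Compute the Jacobian determinant of (x, y) with respect to (u, v):

    ∂(x,y)/∂(u,v) = | -3  -2 | = (-3)(-2) - (-2)(-1) = 4.
                   | -1  -2 |

Its absolute value is |J| = 4 (the area scaling factor).

Substituting x = -3u - 2v, y = -u - 2v into the integrand,

    29x^2 + 29y^2 → 290u^2 + 464u v + 232v^2,

so the integral becomes

    ∬_R (290u^2 + 464u v + 232v^2) · |J| du dv = ∫_0^3 ∫_0^2 (1160u^2 + 1856u v + 928v^2) dv du.

Inner (v): 2320u^2 + 3712u + 7424/3.
Outer (u): 45008.

Therefore ∬_D (29x^2 + 29y^2) dx dy = 45008.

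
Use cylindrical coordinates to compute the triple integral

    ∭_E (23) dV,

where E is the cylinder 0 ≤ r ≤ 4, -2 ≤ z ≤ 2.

In cylindrical coordinates, x = r cos(θ), y = r sin(θ), z = z, and dV = r dr dθ dz.

The integrand becomes 23, so

    ∭_E (23) dV = ∫_{0}^{2π} ∫_{0}^{4} ∫_{-2}^{2} (23) · r dz dr dθ.

Inner (z): 92r.
Middle (r from 0 to 4): 736.
Outer (θ): 1472π.

Therefore the triple integral equals 1472π.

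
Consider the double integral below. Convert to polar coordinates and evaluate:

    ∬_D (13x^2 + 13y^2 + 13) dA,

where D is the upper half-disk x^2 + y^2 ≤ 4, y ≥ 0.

The region D is 0 ≤ r ≤ 2, 0 ≤ θ ≤ π in polar coordinates, where x = r cos(θ), y = r sin(θ), and dA = r dr dθ.

Under the substitution, the integrand becomes 13r^2 + 13, so

    ∬_D (13x^2 + 13y^2 + 13) dA = ∫_{0}^{π} ∫_{0}^{2} (13r^2 + 13) · r dr dθ.

Inner integral (in r): ∫_{0}^{2} (13r^2 + 13) · r dr = 78.

Outer integral (in θ): ∫_{0}^{π} (78) dθ = 78π.

Therefore ∬_D (13x^2 + 13y^2 + 13) dA = 78π.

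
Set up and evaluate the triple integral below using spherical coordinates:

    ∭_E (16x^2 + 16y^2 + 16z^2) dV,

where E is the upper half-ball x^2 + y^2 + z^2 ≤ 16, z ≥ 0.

In spherical coordinates, x = ρ sin(φ) cos(θ), y = ρ sin(φ) sin(θ), z = ρ cos(φ), and dV = ρ^2 sin(φ) dρ dφ dθ.

The integrand becomes 16ρ^2, so

    ∭_E (16x^2 + 16y^2 + 16z^2) dV = ∫_{0}^{2π} ∫_{0}^{π/2} ∫_{0}^{4} (16ρ^2) · ρ^2 sin(φ) dρ dφ dθ.

Inner (ρ): 16384sin(φ)/5.
Middle (φ): 16384/5.
Outer (θ): 32768π/5.

Therefore the triple integral equals 32768π/5.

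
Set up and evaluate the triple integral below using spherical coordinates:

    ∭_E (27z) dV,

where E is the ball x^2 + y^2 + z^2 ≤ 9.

In spherical coordinates, x = ρ sin(φ) cos(θ), y = ρ sin(φ) sin(θ), z = ρ cos(φ), and dV = ρ^2 sin(φ) dρ dφ dθ.

The integrand becomes 27ρ cos(φ), so

    ∭_E (27z) dV = ∫_{0}^{2π} ∫_{0}^{π} ∫_{0}^{3} (27ρ cos(φ)) · ρ^2 sin(φ) dρ dφ dθ.

Inner (ρ): 2187sin(2φ)/8.
Middle (φ): 0.
Outer (θ): 0.

Therefore the triple integral equals 0.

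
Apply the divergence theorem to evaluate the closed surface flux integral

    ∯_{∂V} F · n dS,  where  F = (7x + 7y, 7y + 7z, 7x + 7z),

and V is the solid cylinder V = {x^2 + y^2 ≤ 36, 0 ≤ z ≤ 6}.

By the divergence theorem,

    ∯_{∂V} F · n dS = ∭_V (∇ · F) dV.

Compute the divergence:
    ∇ · F = ∂F_x/∂x + ∂F_y/∂y + ∂F_z/∂z = 7 + 7 + 7 = 21.

In cylindrical coordinates, x = r cos(θ), y = r sin(θ), z = z, dV = r dr dθ dz, with 0 ≤ r ≤ 6, 0 ≤ θ ≤ 2π, 0 ≤ z ≤ 6.

The integrand, after substitution and multiplying by the volume element, becomes (21) · r, so

    ∭_V (∇·F) dV = ∫_0^{2π} ∫_0^{6} ∫_0^{6} (21) · r dz dr dθ.

Inner (z from 0 to 6): 126r.
Middle (r from 0 to 6): 2268.
Outer (θ from 0 to 2π): 4536π.

Therefore ∯_{∂V} F · n dS = 4536π.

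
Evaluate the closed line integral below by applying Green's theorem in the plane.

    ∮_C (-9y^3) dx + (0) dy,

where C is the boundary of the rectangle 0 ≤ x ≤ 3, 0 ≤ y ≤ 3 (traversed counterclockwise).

Green's theorem converts the closed line integral into a double integral over the enclosed region D:

    ∮_C P dx + Q dy = ∬_D (∂Q/∂x - ∂P/∂y) dA.

Here P = -9y^3, Q = 0, so

    ∂Q/∂x = 0,    ∂P/∂y = -27y^2,
    ∂Q/∂x - ∂P/∂y = 27y^2.

D is the region 0 ≤ x ≤ 3, 0 ≤ y ≤ 3. Evaluating the double integral:

    ∬_D (27y^2) dA = ∫_0^{3} ∫_0^{3} (27y^2) dy dx.

Inner (y from 0 to 3): 243.
Outer (x from 0 to 3): 729.

Therefore ∮_C P dx + Q dy = 729.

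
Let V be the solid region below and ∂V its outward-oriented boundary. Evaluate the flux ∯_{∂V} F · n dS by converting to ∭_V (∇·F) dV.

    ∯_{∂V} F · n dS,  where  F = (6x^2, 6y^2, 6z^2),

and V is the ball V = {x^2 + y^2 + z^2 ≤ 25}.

By the divergence theorem,

    ∯_{∂V} F · n dS = ∭_V (∇ · F) dV.

Compute the divergence:
    ∇ · F = ∂F_x/∂x + ∂F_y/∂y + ∂F_z/∂z = 12x + 12y + 12z.

In spherical coordinates, x = ρ sin(φ) cos(θ), y = ρ sin(φ) sin(θ), z = ρ cos(φ), dV = ρ^2 sin(φ) dρ dφ dθ, with 0 ≤ ρ ≤ 5, 0 ≤ φ ≤ π, 0 ≤ θ ≤ 2π.

The integrand, after substitution and multiplying by the volume element, becomes (12ρ (sqrt(2)sin(φ)sin(θ + π/4) + cos(φ))) · ρ^2 sin(φ), so

    ∭_V (∇·F) dV = ∫_0^{2π} ∫_0^{π} ∫_0^{5} (12ρ (sqrt(2)sin(φ)sin(θ + π/4) + cos(φ))) · ρ^2 sin(φ) dρ dφ dθ.

Inner (ρ from 0 to 5): 1875(sqrt(2)sin(φ)sin(θ + π/4) + cos(φ))sin(φ).
Middle (φ from 0 to π): 1875sqrt(2)π sin(θ + π/4)/2.
Outer (θ from 0 to 2π): 0.

Therefore ∯_{∂V} F · n dS = 0.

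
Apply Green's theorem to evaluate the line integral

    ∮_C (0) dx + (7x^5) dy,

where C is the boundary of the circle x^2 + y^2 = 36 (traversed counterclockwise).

Green's theorem converts the closed line integral into a double integral over the enclosed region D:

    ∮_C P dx + Q dy = ∬_D (∂Q/∂x - ∂P/∂y) dA.

Here P = 0, Q = 7x^5, so

    ∂Q/∂x = 35x^4,    ∂P/∂y = 0,
    ∂Q/∂x - ∂P/∂y = 35x^4.

D is the region x^2 + y^2 ≤ 36. Evaluating the double integral:

In polar coordinates (x = r cos θ, y = r sin θ, dA = r dr dθ) the integrand becomes 35r^4cos(θ)^4, so

    ∬_D (35x^4) dA = ∫_0^{2π} ∫_0^{6} (35r^4cos(θ)^4) · r dr dθ.

Inner (r from 0 to 6): 272160cos(θ)^4.
Outer (θ from 0 to 2π): 204120π.

Therefore ∮_C P dx + Q dy = 204120π.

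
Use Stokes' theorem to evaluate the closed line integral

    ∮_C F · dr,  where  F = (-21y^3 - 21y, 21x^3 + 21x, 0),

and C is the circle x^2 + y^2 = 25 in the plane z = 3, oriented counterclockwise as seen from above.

Let S be the flat disk x^2 + y^2 ≤ 25 in the plane z = 3, with upward unit normal n̂ = ẑ. By Stokes' theorem,

    ∮_C F · dr = ∬_S (∇ × F) · n̂ dS = ∬_D (curl F)_z dA,

where D is the disk x^2 + y^2 ≤ 25.

Compute the curl of F = (-21y^3 - 21y, 21x^3 + 21x, 0):
    (∇ × F)_x = ∂F_z/∂y - ∂F_y/∂z = 0,
    (∇ × F)_y = ∂F_x/∂z - ∂F_z/∂x = 0,
    (∇ × F)_z = ∂F_y/∂x - ∂F_x/∂y = 63x^2 + 63y^2 + 42.

On z = 3, (curl F)_z = 63x^2 + 63y^2 + 42.

Convert to polar (x = r cos θ, y = r sin θ, dA = r dr dθ); the integrand becomes 63r^2 + 42, so

    ∬_D (curl F)_z dA = ∫_0^{2π} ∫_0^{5} (63r^2 + 42) · r dr dθ.

Inner (r from 0 to 5): 41475/4.
Outer (θ from 0 to 2π): 41475π/2.

Therefore ∮_C F · dr = 41475π/2.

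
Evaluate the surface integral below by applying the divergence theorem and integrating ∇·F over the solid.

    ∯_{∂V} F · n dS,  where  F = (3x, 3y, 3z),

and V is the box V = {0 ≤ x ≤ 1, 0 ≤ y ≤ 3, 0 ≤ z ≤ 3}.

By the divergence theorem,

    ∯_{∂V} F · n dS = ∭_V (∇ · F) dV.

Compute the divergence:
    ∇ · F = ∂F_x/∂x + ∂F_y/∂y + ∂F_z/∂z = 3 + 3 + 3 = 9.

V is a rectangular box, so dV = dx dy dz with 0 ≤ x ≤ 1, 0 ≤ y ≤ 3, 0 ≤ z ≤ 3.

Integrate (9) over V as an iterated integral:

    ∭_V (∇·F) dV = ∫_0^{1} ∫_0^{3} ∫_0^{3} (9) dz dy dx.

Inner (z from 0 to 3): 27.
Middle (y from 0 to 3): 81.
Outer (x from 0 to 1): 81.

Therefore ∯_{∂V} F · n dS = 81.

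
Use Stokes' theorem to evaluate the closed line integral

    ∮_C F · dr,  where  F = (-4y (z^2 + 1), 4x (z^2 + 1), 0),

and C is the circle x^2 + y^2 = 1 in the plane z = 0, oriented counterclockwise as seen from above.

Let S be the flat disk x^2 + y^2 ≤ 1 in the plane z = 0, with upward unit normal n̂ = ẑ. By Stokes' theorem,

    ∮_C F · dr = ∬_S (∇ × F) · n̂ dS = ∬_D (curl F)_z dA,

where D is the disk x^2 + y^2 ≤ 1.

Compute the curl of F = (-4y (z^2 + 1), 4x (z^2 + 1), 0):
    (∇ × F)_x = ∂F_z/∂y - ∂F_y/∂z = -8x z,
    (∇ × F)_y = ∂F_x/∂z - ∂F_z/∂x = -8y z,
    (∇ × F)_z = ∂F_y/∂x - ∂F_x/∂y = 8z^2 + 8.

On z = 0, (curl F)_z = 8.

Convert to polar (x = r cos θ, y = r sin θ, dA = r dr dθ); the integrand becomes 8, so

    ∬_D (curl F)_z dA = ∫_0^{2π} ∫_0^{1} (8) · r dr dθ.

Inner (r from 0 to 1): 4.
Outer (θ from 0 to 2π): 8π.

Therefore ∮_C F · dr = 8π.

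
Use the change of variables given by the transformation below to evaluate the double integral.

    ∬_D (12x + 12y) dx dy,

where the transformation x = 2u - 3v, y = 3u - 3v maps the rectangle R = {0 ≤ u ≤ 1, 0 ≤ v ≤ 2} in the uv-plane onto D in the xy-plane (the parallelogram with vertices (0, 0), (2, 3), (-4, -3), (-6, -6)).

Compute the Jacobian determinant of (x, y) with respect to (u, v):

    ∂(x,y)/∂(u,v) = | 2  -3 | = (2)(-3) - (-3)(3) = 3.
                   | 3  -3 |

Its absolute value is |J| = 3 (the area scaling factor).

Substituting x = 2u - 3v, y = 3u - 3v into the integrand,

    12x + 12y → 60u - 72v,

so the integral becomes

    ∬_R (60u - 72v) · |J| du dv = ∫_0^1 ∫_0^2 (180u - 216v) dv du.

Inner (v): 360u - 432.
Outer (u): -252.

Therefore ∬_D (12x + 12y) dx dy = -252.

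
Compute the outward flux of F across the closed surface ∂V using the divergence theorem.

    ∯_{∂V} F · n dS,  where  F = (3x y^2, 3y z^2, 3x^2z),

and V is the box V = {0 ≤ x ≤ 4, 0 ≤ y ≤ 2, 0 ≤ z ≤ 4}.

By the divergence theorem,

    ∯_{∂V} F · n dS = ∭_V (∇ · F) dV.

Compute the divergence:
    ∇ · F = ∂F_x/∂x + ∂F_y/∂y + ∂F_z/∂z = 3y^2 + 3z^2 + 3x^2 = 3x^2 + 3y^2 + 3z^2.

V is a rectangular box, so dV = dx dy dz with 0 ≤ x ≤ 4, 0 ≤ y ≤ 2, 0 ≤ z ≤ 4.

Integrate (3x^2 + 3y^2 + 3z^2) over V as an iterated integral:

    ∭_V (∇·F) dV = ∫_0^{4} ∫_0^{2} ∫_0^{4} (3x^2 + 3y^2 + 3z^2) dz dy dx.

Inner (z from 0 to 4): 12x^2 + 12y^2 + 64.
Middle (y from 0 to 2): 24x^2 + 160.
Outer (x from 0 to 4): 1152.

Therefore ∯_{∂V} F · n dS = 1152.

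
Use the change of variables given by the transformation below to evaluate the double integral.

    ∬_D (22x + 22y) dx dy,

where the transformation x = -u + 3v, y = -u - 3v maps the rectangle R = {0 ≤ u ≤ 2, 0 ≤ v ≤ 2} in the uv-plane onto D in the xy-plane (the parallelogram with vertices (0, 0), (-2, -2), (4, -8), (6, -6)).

Compute the Jacobian determinant of (x, y) with respect to (u, v):

    ∂(x,y)/∂(u,v) = | -1  3 | = (-1)(-3) - (3)(-1) = 6.
                   | -1  -3 |

Its absolute value is |J| = 6 (the area scaling factor).

Substituting x = -u + 3v, y = -u - 3v into the integrand,

    22x + 22y → -44u,

so the integral becomes

    ∬_R (-44u) · |J| du dv = ∫_0^2 ∫_0^2 (-264u) dv du.

Inner (v): -528u.
Outer (u): -1056.

Therefore ∬_D (22x + 22y) dx dy = -1056.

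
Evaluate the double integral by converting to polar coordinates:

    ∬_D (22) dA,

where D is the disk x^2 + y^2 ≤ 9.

The region D is 0 ≤ r ≤ 3, 0 ≤ θ ≤ 2π in polar coordinates, where x = r cos(θ), y = r sin(θ), and dA = r dr dθ.

Under the substitution, the integrand becomes 22, so

    ∬_D (22) dA = ∫_{0}^{2π} ∫_{0}^{3} (22) · r dr dθ.

Inner integral (in r): ∫_{0}^{3} (22) · r dr = 99.

Outer integral (in θ): ∫_{0}^{2π} (99) dθ = 198π.

Therefore ∬_D (22) dA = 198π.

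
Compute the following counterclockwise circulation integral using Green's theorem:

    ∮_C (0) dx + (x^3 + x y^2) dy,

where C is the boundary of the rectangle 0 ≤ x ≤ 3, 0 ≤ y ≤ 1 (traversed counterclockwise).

Green's theorem converts the closed line integral into a double integral over the enclosed region D:

    ∮_C P dx + Q dy = ∬_D (∂Q/∂x - ∂P/∂y) dA.

Here P = 0, Q = x^3 + x y^2, so

    ∂Q/∂x = 3x^2 + y^2,    ∂P/∂y = 0,
    ∂Q/∂x - ∂P/∂y = 3x^2 + y^2.

D is the region 0 ≤ x ≤ 3, 0 ≤ y ≤ 1. Evaluating the double integral:

    ∬_D (3x^2 + y^2) dA = ∫_0^{3} ∫_0^{1} (3x^2 + y^2) dy dx.

Inner (y from 0 to 1): 3x^2 + 1/3.
Outer (x from 0 to 3): 28.

Therefore ∮_C P dx + Q dy = 28.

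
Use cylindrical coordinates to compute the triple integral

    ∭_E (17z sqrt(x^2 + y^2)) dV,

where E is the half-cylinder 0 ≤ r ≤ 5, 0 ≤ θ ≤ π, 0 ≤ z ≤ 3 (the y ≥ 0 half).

In cylindrical coordinates, x = r cos(θ), y = r sin(θ), z = z, and dV = r dr dθ dz.

The integrand becomes 17r z, so

    ∭_E (17z sqrt(x^2 + y^2)) dV = ∫_{0}^{π} ∫_{0}^{5} ∫_{0}^{3} (17r z) · r dz dr dθ.

Inner (z): 153r^2/2.
Middle (r from 0 to 5): 6375/2.
Outer (θ): 6375π/2.

Therefore the triple integral equals 6375π/2.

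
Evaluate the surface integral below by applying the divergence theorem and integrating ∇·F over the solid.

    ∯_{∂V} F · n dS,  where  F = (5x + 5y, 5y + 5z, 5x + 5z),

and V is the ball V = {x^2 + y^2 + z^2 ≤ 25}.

By the divergence theorem,

    ∯_{∂V} F · n dS = ∭_V (∇ · F) dV.

Compute the divergence:
    ∇ · F = ∂F_x/∂x + ∂F_y/∂y + ∂F_z/∂z = 5 + 5 + 5 = 15.

In spherical coordinates, x = ρ sin(φ) cos(θ), y = ρ sin(φ) sin(θ), z = ρ cos(φ), dV = ρ^2 sin(φ) dρ dφ dθ, with 0 ≤ ρ ≤ 5, 0 ≤ φ ≤ π, 0 ≤ θ ≤ 2π.

The integrand, after substitution and multiplying by the volume element, becomes (15) · ρ^2 sin(φ), so

    ∭_V (∇·F) dV = ∫_0^{2π} ∫_0^{π} ∫_0^{5} (15) · ρ^2 sin(φ) dρ dφ dθ.

Inner (ρ from 0 to 5): 625sin(φ).
Middle (φ from 0 to π): 1250.
Outer (θ from 0 to 2π): 2500π.

Therefore ∯_{∂V} F · n dS = 2500π.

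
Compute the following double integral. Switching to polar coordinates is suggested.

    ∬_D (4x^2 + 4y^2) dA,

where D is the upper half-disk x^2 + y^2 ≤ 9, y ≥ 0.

The region D is 0 ≤ r ≤ 3, 0 ≤ θ ≤ π in polar coordinates, where x = r cos(θ), y = r sin(θ), and dA = r dr dθ.

Under the substitution, the integrand becomes 4r^2, so

    ∬_D (4x^2 + 4y^2) dA = ∫_{0}^{π} ∫_{0}^{3} (4r^2) · r dr dθ.

Inner integral (in r): ∫_{0}^{3} (4r^2) · r dr = 81.

Outer integral (in θ): ∫_{0}^{π} (81) dθ = 81π.

Therefore ∬_D (4x^2 + 4y^2) dA = 81π.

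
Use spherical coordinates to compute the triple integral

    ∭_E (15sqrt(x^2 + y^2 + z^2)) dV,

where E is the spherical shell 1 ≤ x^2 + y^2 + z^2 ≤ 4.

In spherical coordinates, x = ρ sin(φ) cos(θ), y = ρ sin(φ) sin(θ), z = ρ cos(φ), and dV = ρ^2 sin(φ) dρ dφ dθ.

The integrand becomes 15ρ, so

    ∭_E (15sqrt(x^2 + y^2 + z^2)) dV = ∫_{0}^{2π} ∫_{0}^{π} ∫_{1}^{2} (15ρ) · ρ^2 sin(φ) dρ dφ dθ.

Inner (ρ): 225sin(φ)/4.
Middle (φ): 225/2.
Outer (θ): 225π.

Therefore the triple integral equals 225π.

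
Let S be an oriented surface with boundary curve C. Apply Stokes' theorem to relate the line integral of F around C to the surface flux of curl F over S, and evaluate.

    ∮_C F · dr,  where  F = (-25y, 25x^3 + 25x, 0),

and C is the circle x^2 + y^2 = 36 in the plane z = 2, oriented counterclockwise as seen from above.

Let S be the flat disk x^2 + y^2 ≤ 36 in the plane z = 2, with upward unit normal n̂ = ẑ. By Stokes' theorem,

    ∮_C F · dr = ∬_S (∇ × F) · n̂ dS = ∬_D (curl F)_z dA,

where D is the disk x^2 + y^2 ≤ 36.

Compute the curl of F = (-25y, 25x^3 + 25x, 0):
    (∇ × F)_x = ∂F_z/∂y - ∂F_y/∂z = 0,
    (∇ × F)_y = ∂F_x/∂z - ∂F_z/∂x = 0,
    (∇ × F)_z = ∂F_y/∂x - ∂F_x/∂y = 75x^2 + 50.

On z = 2, (curl F)_z = 75x^2 + 50.

Convert to polar (x = r cos θ, y = r sin θ, dA = r dr dθ); the integrand becomes 75r^2cos(θ)^2 + 50, so

    ∬_D (curl F)_z dA = ∫_0^{2π} ∫_0^{6} (75r^2cos(θ)^2 + 50) · r dr dθ.

Inner (r from 0 to 6): 24300cos(θ)^2 + 900.
Outer (θ from 0 to 2π): 26100π.

Therefore ∮_C F · dr = 26100π.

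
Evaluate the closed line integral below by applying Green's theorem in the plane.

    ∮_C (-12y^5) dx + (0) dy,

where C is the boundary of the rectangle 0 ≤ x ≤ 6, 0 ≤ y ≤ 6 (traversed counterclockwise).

Green's theorem converts the closed line integral into a double integral over the enclosed region D:

    ∮_C P dx + Q dy = ∬_D (∂Q/∂x - ∂P/∂y) dA.

Here P = -12y^5, Q = 0, so

    ∂Q/∂x = 0,    ∂P/∂y = -60y^4,
    ∂Q/∂x - ∂P/∂y = 60y^4.

D is the region 0 ≤ x ≤ 6, 0 ≤ y ≤ 6. Evaluating the double integral:

    ∬_D (60y^4) dA = ∫_0^{6} ∫_0^{6} (60y^4) dy dx.

Inner (y from 0 to 6): 93312.
Outer (x from 0 to 6): 559872.

Therefore ∮_C P dx + Q dy = 559872.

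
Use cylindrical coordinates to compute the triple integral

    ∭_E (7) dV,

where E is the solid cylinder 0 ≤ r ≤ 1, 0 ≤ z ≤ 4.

In cylindrical coordinates, x = r cos(θ), y = r sin(θ), z = z, and dV = r dr dθ dz.

The integrand becomes 7, so

    ∭_E (7) dV = ∫_{0}^{2π} ∫_{0}^{1} ∫_{0}^{4} (7) · r dz dr dθ.

Inner (z): 28r.
Middle (r from 0 to 1): 14.
Outer (θ): 28π.

Therefore the triple integral equals 28π.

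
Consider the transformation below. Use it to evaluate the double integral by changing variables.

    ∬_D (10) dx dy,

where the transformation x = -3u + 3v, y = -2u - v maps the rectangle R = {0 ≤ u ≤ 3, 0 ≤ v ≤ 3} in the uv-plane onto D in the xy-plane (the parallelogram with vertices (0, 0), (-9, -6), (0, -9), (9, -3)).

Compute the Jacobian determinant of (x, y) with respect to (u, v):

    ∂(x,y)/∂(u,v) = | -3  3 | = (-3)(-1) - (3)(-2) = 9.
                   | -2  -1 |

Its absolute value is |J| = 9 (the area scaling factor).

Substituting x = -3u + 3v, y = -2u - v into the integrand,

    10 → 10,

so the integral becomes

    ∬_R (10) · |J| du dv = ∫_0^3 ∫_0^3 (90) dv du.

Inner (v): 270.
Outer (u): 810.

Therefore ∬_D (10) dx dy = 810.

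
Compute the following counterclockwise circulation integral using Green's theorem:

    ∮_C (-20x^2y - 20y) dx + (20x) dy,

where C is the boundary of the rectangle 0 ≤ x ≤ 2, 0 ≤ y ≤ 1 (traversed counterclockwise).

Green's theorem converts the closed line integral into a double integral over the enclosed region D:

    ∮_C P dx + Q dy = ∬_D (∂Q/∂x - ∂P/∂y) dA.

Here P = -20x^2y - 20y, Q = 20x, so

    ∂Q/∂x = 20,    ∂P/∂y = -20x^2 - 20,
    ∂Q/∂x - ∂P/∂y = 20x^2 + 40.

D is the region 0 ≤ x ≤ 2, 0 ≤ y ≤ 1. Evaluating the double integral:

    ∬_D (20x^2 + 40) dA = ∫_0^{2} ∫_0^{1} (20x^2 + 40) dy dx.

Inner (y from 0 to 1): 20x^2 + 40.
Outer (x from 0 to 2): 400/3.

Therefore ∮_C P dx + Q dy = 400/3.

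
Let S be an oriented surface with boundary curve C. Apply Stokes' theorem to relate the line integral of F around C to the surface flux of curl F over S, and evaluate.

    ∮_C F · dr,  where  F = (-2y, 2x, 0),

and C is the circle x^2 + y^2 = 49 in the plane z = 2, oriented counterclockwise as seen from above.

Let S be the flat disk x^2 + y^2 ≤ 49 in the plane z = 2, with upward unit normal n̂ = ẑ. By Stokes' theorem,

    ∮_C F · dr = ∬_S (∇ × F) · n̂ dS = ∬_D (curl F)_z dA,

where D is the disk x^2 + y^2 ≤ 49.

Compute the curl of F = (-2y, 2x, 0):
    (∇ × F)_x = ∂F_z/∂y - ∂F_y/∂z = 0,
    (∇ × F)_y = ∂F_x/∂z - ∂F_z/∂x = 0,
    (∇ × F)_z = ∂F_y/∂x - ∂F_x/∂y = 4.

On z = 2, (curl F)_z = 4.

Convert to polar (x = r cos θ, y = r sin θ, dA = r dr dθ); the integrand becomes 4, so

    ∬_D (curl F)_z dA = ∫_0^{2π} ∫_0^{7} (4) · r dr dθ.

Inner (r from 0 to 7): 98.
Outer (θ from 0 to 2π): 196π.

Therefore ∮_C F · dr = 196π.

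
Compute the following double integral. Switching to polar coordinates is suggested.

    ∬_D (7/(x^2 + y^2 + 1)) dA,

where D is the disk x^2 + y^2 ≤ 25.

The region D is 0 ≤ r ≤ 5, 0 ≤ θ ≤ 2π in polar coordinates, where x = r cos(θ), y = r sin(θ), and dA = r dr dθ.

Under the substitution, the integrand becomes 7/(r^2 + 1), so

    ∬_D (7/(x^2 + y^2 + 1)) dA = ∫_{0}^{2π} ∫_{0}^{5} (7/(r^2 + 1)) · r dr dθ.

Inner integral (in r): ∫_{0}^{5} (7/(r^2 + 1)) · r dr = 7log(26)/2.

Outer integral (in θ): ∫_{0}^{2π} (7log(26)/2) dθ = 7π log(26).

Therefore ∬_D (7/(x^2 + y^2 + 1)) dA = 7π log(26).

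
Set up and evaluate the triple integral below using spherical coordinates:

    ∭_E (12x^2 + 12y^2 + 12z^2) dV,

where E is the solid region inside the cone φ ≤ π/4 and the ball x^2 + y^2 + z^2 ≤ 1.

In spherical coordinates, x = ρ sin(φ) cos(θ), y = ρ sin(φ) sin(θ), z = ρ cos(φ), and dV = ρ^2 sin(φ) dρ dφ dθ.

The integrand becomes 12ρ^2, so

    ∭_E (12x^2 + 12y^2 + 12z^2) dV = ∫_{0}^{2π} ∫_{0}^{π/4} ∫_{0}^{1} (12ρ^2) · ρ^2 sin(φ) dρ dφ dθ.

Inner (ρ): 12sin(φ)/5.
Middle (φ): 12/5 - 6sqrt(2)/5.
Outer (θ): 12π (2 - sqrt(2))/5.

Therefore the triple integral equals 12π (2 - sqrt(2))/5.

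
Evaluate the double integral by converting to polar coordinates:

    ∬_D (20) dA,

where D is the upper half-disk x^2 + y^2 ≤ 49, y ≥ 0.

The region D is 0 ≤ r ≤ 7, 0 ≤ θ ≤ π in polar coordinates, where x = r cos(θ), y = r sin(θ), and dA = r dr dθ.

Under the substitution, the integrand becomes 20, so

    ∬_D (20) dA = ∫_{0}^{π} ∫_{0}^{7} (20) · r dr dθ.

Inner integral (in r): ∫_{0}^{7} (20) · r dr = 490.

Outer integral (in θ): ∫_{0}^{π} (490) dθ = 490π.

Therefore ∬_D (20) dA = 490π.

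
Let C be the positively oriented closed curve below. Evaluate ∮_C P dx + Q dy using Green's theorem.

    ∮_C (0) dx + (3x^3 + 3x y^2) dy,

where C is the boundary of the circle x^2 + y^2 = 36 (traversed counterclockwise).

Green's theorem converts the closed line integral into a double integral over the enclosed region D:

    ∮_C P dx + Q dy = ∬_D (∂Q/∂x - ∂P/∂y) dA.

Here P = 0, Q = 3x^3 + 3x y^2, so

    ∂Q/∂x = 9x^2 + 3y^2,    ∂P/∂y = 0,
    ∂Q/∂x - ∂P/∂y = 9x^2 + 3y^2.

D is the region x^2 + y^2 ≤ 36. Evaluating the double integral:

In polar coordinates (x = r cos θ, y = r sin θ, dA = r dr dθ) the integrand becomes 3r^2(cos(2θ) + 2), so

    ∬_D (9x^2 + 3y^2) dA = ∫_0^{2π} ∫_0^{6} (3r^2(cos(2θ) + 2)) · r dr dθ.

Inner (r from 0 to 6): 972cos(2θ) + 1944.
Outer (θ from 0 to 2π): 3888π.

Therefore ∮_C P dx + Q dy = 3888π.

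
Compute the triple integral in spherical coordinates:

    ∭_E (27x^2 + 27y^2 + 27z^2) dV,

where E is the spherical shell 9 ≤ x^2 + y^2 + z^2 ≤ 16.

In spherical coordinates, x = ρ sin(φ) cos(θ), y = ρ sin(φ) sin(θ), z = ρ cos(φ), and dV = ρ^2 sin(φ) dρ dφ dθ.

The integrand becomes 27ρ^2, so

    ∭_E (27x^2 + 27y^2 + 27z^2) dV = ∫_{0}^{2π} ∫_{0}^{π} ∫_{3}^{4} (27ρ^2) · ρ^2 sin(φ) dρ dφ dθ.

Inner (ρ): 21087sin(φ)/5.
Middle (φ): 42174/5.
Outer (θ): 84348π/5.

Therefore the triple integral equals 84348π/5.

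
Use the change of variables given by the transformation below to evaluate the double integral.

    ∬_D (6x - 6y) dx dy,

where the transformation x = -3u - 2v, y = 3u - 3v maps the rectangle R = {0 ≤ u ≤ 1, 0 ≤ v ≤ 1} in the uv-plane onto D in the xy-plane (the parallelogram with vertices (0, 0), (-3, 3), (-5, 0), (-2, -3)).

Compute the Jacobian determinant of (x, y) with respect to (u, v):

    ∂(x,y)/∂(u,v) = | -3  -2 | = (-3)(-3) - (-2)(3) = 15.
                   | 3  -3 |

Its absolute value is |J| = 15 (the area scaling factor).

Substituting x = -3u - 2v, y = 3u - 3v into the integrand,

    6x - 6y → -36u + 6v,

so the integral becomes

    ∬_R (-36u + 6v) · |J| du dv = ∫_0^1 ∫_0^1 (-540u + 90v) dv du.

Inner (v): 45 - 540u.
Outer (u): -225.

Therefore ∬_D (6x - 6y) dx dy = -225.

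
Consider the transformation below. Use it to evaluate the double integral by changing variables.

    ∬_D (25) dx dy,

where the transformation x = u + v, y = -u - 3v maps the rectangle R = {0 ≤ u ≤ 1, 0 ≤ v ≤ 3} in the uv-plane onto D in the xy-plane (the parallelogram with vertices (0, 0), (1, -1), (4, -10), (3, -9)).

Compute the Jacobian determinant of (x, y) with respect to (u, v):

    ∂(x,y)/∂(u,v) = | 1  1 | = (1)(-3) - (1)(-1) = -2.
                   | -1  -3 |

Its absolute value is |J| = 2 (the area scaling factor).

Substituting x = u + v, y = -u - 3v into the integrand,

    25 → 25,

so the integral becomes

    ∬_R (25) · |J| du dv = ∫_0^1 ∫_0^3 (50) dv du.

Inner (v): 150.
Outer (u): 150.

Therefore ∬_D (25) dx dy = 150.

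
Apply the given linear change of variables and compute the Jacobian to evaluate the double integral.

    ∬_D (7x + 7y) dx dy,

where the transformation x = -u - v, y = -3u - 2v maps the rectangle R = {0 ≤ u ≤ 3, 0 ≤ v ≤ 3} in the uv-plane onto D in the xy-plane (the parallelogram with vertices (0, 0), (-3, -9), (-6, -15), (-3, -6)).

Compute the Jacobian determinant of (x, y) with respect to (u, v):

    ∂(x,y)/∂(u,v) = | -1  -1 | = (-1)(-2) - (-1)(-3) = -1.
                   | -3  -2 |

Its absolute value is |J| = 1 (the area scaling factor).

Substituting x = -u - v, y = -3u - 2v into the integrand,

    7x + 7y → -28u - 21v,

so the integral becomes

    ∬_R (-28u - 21v) · |J| du dv = ∫_0^3 ∫_0^3 (-28u - 21v) dv du.

Inner (v): -84u - 189/2.
Outer (u): -1323/2.

Therefore ∬_D (7x + 7y) dx dy = -1323/2.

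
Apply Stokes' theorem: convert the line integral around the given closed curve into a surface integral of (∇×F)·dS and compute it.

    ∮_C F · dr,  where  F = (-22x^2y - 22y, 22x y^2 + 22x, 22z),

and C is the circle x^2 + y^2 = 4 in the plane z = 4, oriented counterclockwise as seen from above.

Let S be the flat disk x^2 + y^2 ≤ 4 in the plane z = 4, with upward unit normal n̂ = ẑ. By Stokes' theorem,

    ∮_C F · dr = ∬_S (∇ × F) · n̂ dS = ∬_D (curl F)_z dA,

where D is the disk x^2 + y^2 ≤ 4.

Compute the curl of F = (-22x^2y - 22y, 22x y^2 + 22x, 22z):
    (∇ × F)_x = ∂F_z/∂y - ∂F_y/∂z = 0,
    (∇ × F)_y = ∂F_x/∂z - ∂F_z/∂x = 0,
    (∇ × F)_z = ∂F_y/∂x - ∂F_x/∂y = 22x^2 + 22y^2 + 44.

On z = 4, (curl F)_z = 22x^2 + 22y^2 + 44.

Convert to polar (x = r cos θ, y = r sin θ, dA = r dr dθ); the integrand becomes 22r^2 + 44, so

    ∬_D (curl F)_z dA = ∫_0^{2π} ∫_0^{2} (22r^2 + 44) · r dr dθ.

Inner (r from 0 to 2): 176.
Outer (θ from 0 to 2π): 352π.

Therefore ∮_C F · dr = 352π.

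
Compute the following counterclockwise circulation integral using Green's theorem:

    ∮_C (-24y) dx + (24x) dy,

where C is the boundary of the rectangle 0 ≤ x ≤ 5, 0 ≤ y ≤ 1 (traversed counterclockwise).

Green's theorem converts the closed line integral into a double integral over the enclosed region D:

    ∮_C P dx + Q dy = ∬_D (∂Q/∂x - ∂P/∂y) dA.

Here P = -24y, Q = 24x, so

    ∂Q/∂x = 24,    ∂P/∂y = -24,
    ∂Q/∂x - ∂P/∂y = 48.

D is the region 0 ≤ x ≤ 5, 0 ≤ y ≤ 1. Evaluating the double integral:

    ∬_D (48) dA = ∫_0^{5} ∫_0^{1} (48) dy dx.

Inner (y from 0 to 1): 48.
Outer (x from 0 to 5): 240.

Therefore ∮_C P dx + Q dy = 240.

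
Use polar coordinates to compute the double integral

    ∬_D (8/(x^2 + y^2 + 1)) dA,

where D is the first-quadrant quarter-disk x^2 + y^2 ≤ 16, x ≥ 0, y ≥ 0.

The region D is 0 ≤ r ≤ 4, 0 ≤ θ ≤ π/2 in polar coordinates, where x = r cos(θ), y = r sin(θ), and dA = r dr dθ.

Under the substitution, the integrand becomes 8/(r^2 + 1), so

    ∬_D (8/(x^2 + y^2 + 1)) dA = ∫_{0}^{π/2} ∫_{0}^{4} (8/(r^2 + 1)) · r dr dθ.

Inner integral (in r): ∫_{0}^{4} (8/(r^2 + 1)) · r dr = log(83521).

Outer integral (in θ): ∫_{0}^{π/2} (log(83521)) dθ = 2π log(17).

Therefore ∬_D (8/(x^2 + y^2 + 1)) dA = 2π log(17).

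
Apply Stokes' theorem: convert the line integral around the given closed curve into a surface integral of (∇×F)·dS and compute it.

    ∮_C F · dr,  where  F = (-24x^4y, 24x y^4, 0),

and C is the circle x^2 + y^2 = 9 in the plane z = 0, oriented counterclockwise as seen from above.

Let S be the flat disk x^2 + y^2 ≤ 9 in the plane z = 0, with upward unit normal n̂ = ẑ. By Stokes' theorem,

    ∮_C F · dr = ∬_S (∇ × F) · n̂ dS = ∬_D (curl F)_z dA,

where D is the disk x^2 + y^2 ≤ 9.

Compute the curl of F = (-24x^4y, 24x y^4, 0):
    (∇ × F)_x = ∂F_z/∂y - ∂F_y/∂z = 0,
    (∇ × F)_y = ∂F_x/∂z - ∂F_z/∂x = 0,
    (∇ × F)_z = ∂F_y/∂x - ∂F_x/∂y = 24x^4 + 24y^4.

On z = 0, (curl F)_z = 24x^4 + 24y^4.

Convert to polar (x = r cos θ, y = r sin θ, dA = r dr dθ); the integrand becomes 24r^4(sin(θ)^4 + cos(θ)^4), so

    ∬_D (curl F)_z dA = ∫_0^{2π} ∫_0^{3} (24r^4(sin(θ)^4 + cos(θ)^4)) · r dr dθ.

Inner (r from 0 to 3): 2916sin(θ)^4 + 2916cos(θ)^4.
Outer (θ from 0 to 2π): 4374π.

Therefore ∮_C F · dr = 4374π.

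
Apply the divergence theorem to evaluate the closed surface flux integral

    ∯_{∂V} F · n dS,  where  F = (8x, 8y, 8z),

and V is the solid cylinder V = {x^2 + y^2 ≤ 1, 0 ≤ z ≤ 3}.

By the divergence theorem,

    ∯_{∂V} F · n dS = ∭_V (∇ · F) dV.

Compute the divergence:
    ∇ · F = ∂F_x/∂x + ∂F_y/∂y + ∂F_z/∂z = 8 + 8 + 8 = 24.

In cylindrical coordinates, x = r cos(θ), y = r sin(θ), z = z, dV = r dr dθ dz, with 0 ≤ r ≤ 1, 0 ≤ θ ≤ 2π, 0 ≤ z ≤ 3.

The integrand, after substitution and multiplying by the volume element, becomes (24) · r, so

    ∭_V (∇·F) dV = ∫_0^{2π} ∫_0^{1} ∫_0^{3} (24) · r dz dr dθ.

Inner (z from 0 to 3): 72r.
Middle (r from 0 to 1): 36.
Outer (θ from 0 to 2π): 72π.

Therefore ∯_{∂V} F · n dS = 72π.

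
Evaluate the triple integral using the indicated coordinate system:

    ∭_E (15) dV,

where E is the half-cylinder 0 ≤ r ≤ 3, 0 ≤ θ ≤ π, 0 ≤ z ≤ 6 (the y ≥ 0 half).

In cylindrical coordinates, x = r cos(θ), y = r sin(θ), z = z, and dV = r dr dθ dz.

The integrand becomes 15, so

    ∭_E (15) dV = ∫_{0}^{π} ∫_{0}^{3} ∫_{0}^{6} (15) · r dz dr dθ.

Inner (z): 90r.
Middle (r from 0 to 3): 405.
Outer (θ): 405π.

Therefore the triple integral equals 405π.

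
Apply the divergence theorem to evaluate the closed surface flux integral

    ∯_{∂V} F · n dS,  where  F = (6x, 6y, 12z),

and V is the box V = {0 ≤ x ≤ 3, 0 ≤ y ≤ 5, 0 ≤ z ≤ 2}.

By the divergence theorem,

    ∯_{∂V} F · n dS = ∭_V (∇ · F) dV.

Compute the divergence:
    ∇ · F = ∂F_x/∂x + ∂F_y/∂y + ∂F_z/∂z = 6 + 6 + 12 = 24.

V is a rectangular box, so dV = dx dy dz with 0 ≤ x ≤ 3, 0 ≤ y ≤ 5, 0 ≤ z ≤ 2.

Integrate (24) over V as an iterated integral:

    ∭_V (∇·F) dV = ∫_0^{3} ∫_0^{5} ∫_0^{2} (24) dz dy dx.

Inner (z from 0 to 2): 48.
Middle (y from 0 to 5): 240.
Outer (x from 0 to 3): 720.

Therefore ∯_{∂V} F · n dS = 720.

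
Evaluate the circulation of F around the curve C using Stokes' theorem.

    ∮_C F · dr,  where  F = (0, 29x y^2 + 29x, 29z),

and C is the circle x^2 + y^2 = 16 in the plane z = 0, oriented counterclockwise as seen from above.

Let S be the flat disk x^2 + y^2 ≤ 16 in the plane z = 0, with upward unit normal n̂ = ẑ. By Stokes' theorem,

    ∮_C F · dr = ∬_S (∇ × F) · n̂ dS = ∬_D (curl F)_z dA,

where D is the disk x^2 + y^2 ≤ 16.

Compute the curl of F = (0, 29x y^2 + 29x, 29z):
    (∇ × F)_x = ∂F_z/∂y - ∂F_y/∂z = 0,
    (∇ × F)_y = ∂F_x/∂z - ∂F_z/∂x = 0,
    (∇ × F)_z = ∂F_y/∂x - ∂F_x/∂y = 29y^2 + 29.

On z = 0, (curl F)_z = 29y^2 + 29.

Convert to polar (x = r cos θ, y = r sin θ, dA = r dr dθ); the integrand becomes 29r^2sin(θ)^2 + 29, so

    ∬_D (curl F)_z dA = ∫_0^{2π} ∫_0^{4} (29r^2sin(θ)^2 + 29) · r dr dθ.

Inner (r from 0 to 4): 1856sin(θ)^2 + 232.
Outer (θ from 0 to 2π): 2320π.

Therefore ∮_C F · dr = 2320π.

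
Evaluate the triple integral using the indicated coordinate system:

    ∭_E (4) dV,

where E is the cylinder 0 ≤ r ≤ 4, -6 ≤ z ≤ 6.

In cylindrical coordinates, x = r cos(θ), y = r sin(θ), z = z, and dV = r dr dθ dz.

The integrand becomes 4, so

    ∭_E (4) dV = ∫_{0}^{2π} ∫_{0}^{4} ∫_{-6}^{6} (4) · r dz dr dθ.

Inner (z): 48r.
Middle (r from 0 to 4): 384.
Outer (θ): 768π.

Therefore the triple integral equals 768π.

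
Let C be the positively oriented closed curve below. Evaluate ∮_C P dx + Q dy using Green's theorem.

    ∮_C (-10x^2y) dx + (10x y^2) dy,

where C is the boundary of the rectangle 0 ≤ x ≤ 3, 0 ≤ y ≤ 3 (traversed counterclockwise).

Green's theorem converts the closed line integral into a double integral over the enclosed region D:

    ∮_C P dx + Q dy = ∬_D (∂Q/∂x - ∂P/∂y) dA.

Here P = -10x^2y, Q = 10x y^2, so

    ∂Q/∂x = 10y^2,    ∂P/∂y = -10x^2,
    ∂Q/∂x - ∂P/∂y = 10x^2 + 10y^2.

D is the region 0 ≤ x ≤ 3, 0 ≤ y ≤ 3. Evaluating the double integral:

    ∬_D (10x^2 + 10y^2) dA = ∫_0^{3} ∫_0^{3} (10x^2 + 10y^2) dy dx.

Inner (y from 0 to 3): 30x^2 + 90.
Outer (x from 0 to 3): 540.

Therefore ∮_C P dx + Q dy = 540.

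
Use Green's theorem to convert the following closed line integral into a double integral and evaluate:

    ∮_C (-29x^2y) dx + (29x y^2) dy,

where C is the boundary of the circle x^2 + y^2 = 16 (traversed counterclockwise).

Green's theorem converts the closed line integral into a double integral over the enclosed region D:

    ∮_C P dx + Q dy = ∬_D (∂Q/∂x - ∂P/∂y) dA.

Here P = -29x^2y, Q = 29x y^2, so

    ∂Q/∂x = 29y^2,    ∂P/∂y = -29x^2,
    ∂Q/∂x - ∂P/∂y = 29x^2 + 29y^2.

D is the region x^2 + y^2 ≤ 16. Evaluating the double integral:

In polar coordinates (x = r cos θ, y = r sin θ, dA = r dr dθ) the integrand becomes 29r^2, so

    ∬_D (29x^2 + 29y^2) dA = ∫_0^{2π} ∫_0^{4} (29r^2) · r dr dθ.

Inner (r from 0 to 4): 1856.
Outer (θ from 0 to 2π): 3712π.

Therefore ∮_C P dx + Q dy = 3712π.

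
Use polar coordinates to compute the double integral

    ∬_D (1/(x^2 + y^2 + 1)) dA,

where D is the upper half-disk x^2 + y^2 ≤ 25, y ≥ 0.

The region D is 0 ≤ r ≤ 5, 0 ≤ θ ≤ π in polar coordinates, where x = r cos(θ), y = r sin(θ), and dA = r dr dθ.

Under the substitution, the integrand becomes 1/(r^2 + 1), so

    ∬_D (1/(x^2 + y^2 + 1)) dA = ∫_{0}^{π} ∫_{0}^{5} (1/(r^2 + 1)) · r dr dθ.

Inner integral (in r): ∫_{0}^{5} (1/(r^2 + 1)) · r dr = log(26)/2.

Outer integral (in θ): ∫_{0}^{π} (log(26)/2) dθ = π log(26)/2.

Therefore ∬_D (1/(x^2 + y^2 + 1)) dA = π log(26)/2.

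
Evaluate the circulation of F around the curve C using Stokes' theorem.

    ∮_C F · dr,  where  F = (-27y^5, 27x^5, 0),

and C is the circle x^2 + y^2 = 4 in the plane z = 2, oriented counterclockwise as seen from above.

Let S be the flat disk x^2 + y^2 ≤ 4 in the plane z = 2, with upward unit normal n̂ = ẑ. By Stokes' theorem,

    ∮_C F · dr = ∬_S (∇ × F) · n̂ dS = ∬_D (curl F)_z dA,

where D is the disk x^2 + y^2 ≤ 4.

Compute the curl of F = (-27y^5, 27x^5, 0):
    (∇ × F)_x = ∂F_z/∂y - ∂F_y/∂z = 0,
    (∇ × F)_y = ∂F_x/∂z - ∂F_z/∂x = 0,
    (∇ × F)_z = ∂F_y/∂x - ∂F_x/∂y = 135x^4 + 135y^4.

On z = 2, (curl F)_z = 135x^4 + 135y^4.

Convert to polar (x = r cos θ, y = r sin θ, dA = r dr dθ); the integrand becomes 135r^4(sin(θ)^4 + cos(θ)^4), so

    ∬_D (curl F)_z dA = ∫_0^{2π} ∫_0^{2} (135r^4(sin(θ)^4 + cos(θ)^4)) · r dr dθ.

Inner (r from 0 to 2): 1440sin(θ)^4 + 1440cos(θ)^4.
Outer (θ from 0 to 2π): 2160π.

Therefore ∮_C F · dr = 2160π.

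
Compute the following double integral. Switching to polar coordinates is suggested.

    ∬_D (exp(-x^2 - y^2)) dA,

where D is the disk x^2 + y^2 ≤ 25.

The region D is 0 ≤ r ≤ 5, 0 ≤ θ ≤ 2π in polar coordinates, where x = r cos(θ), y = r sin(θ), and dA = r dr dθ.

Under the substitution, the integrand becomes exp(-r^2), so

    ∬_D (exp(-x^2 - y^2)) dA = ∫_{0}^{2π} ∫_{0}^{5} (exp(-r^2)) · r dr dθ.

Inner integral (in r): ∫_{0}^{5} (exp(-r^2)) · r dr = -(1 - exp(25))exp(-25)/2.

Outer integral (in θ): ∫_{0}^{2π} (-(1 - exp(25))exp(-25)/2) dθ = -π exp(-25) + π.

Therefore ∬_D (exp(-x^2 - y^2)) dA = -π exp(-25) + π.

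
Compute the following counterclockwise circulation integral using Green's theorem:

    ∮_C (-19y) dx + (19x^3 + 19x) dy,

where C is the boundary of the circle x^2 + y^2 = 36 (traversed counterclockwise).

Green's theorem converts the closed line integral into a double integral over the enclosed region D:

    ∮_C P dx + Q dy = ∬_D (∂Q/∂x - ∂P/∂y) dA.

Here P = -19y, Q = 19x^3 + 19x, so

    ∂Q/∂x = 57x^2 + 19,    ∂P/∂y = -19,
    ∂Q/∂x - ∂P/∂y = 57x^2 + 38.

D is the region x^2 + y^2 ≤ 36. Evaluating the double integral:

In polar coordinates (x = r cos θ, y = r sin θ, dA = r dr dθ) the integrand becomes 57r^2cos(θ)^2 + 38, so

    ∬_D (57x^2 + 38) dA = ∫_0^{2π} ∫_0^{6} (57r^2cos(θ)^2 + 38) · r dr dθ.

Inner (r from 0 to 6): 18468cos(θ)^2 + 684.
Outer (θ from 0 to 2π): 19836π.

Therefore ∮_C P dx + Q dy = 19836π.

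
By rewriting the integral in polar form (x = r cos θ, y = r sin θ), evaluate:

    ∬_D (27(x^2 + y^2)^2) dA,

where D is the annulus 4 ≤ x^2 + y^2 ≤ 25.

The region D is 2 ≤ r ≤ 5, 0 ≤ θ ≤ 2π in polar coordinates, where x = r cos(θ), y = r sin(θ), and dA = r dr dθ.

Under the substitution, the integrand becomes 27r^4, so

    ∬_D (27(x^2 + y^2)^2) dA = ∫_{0}^{2π} ∫_{2}^{5} (27r^4) · r dr dθ.

Inner integral (in r): ∫_{2}^{5} (27r^4) · r dr = 140049/2.

Outer integral (in θ): ∫_{0}^{2π} (140049/2) dθ = 140049π.

Therefore ∬_D (27(x^2 + y^2)^2) dA = 140049π.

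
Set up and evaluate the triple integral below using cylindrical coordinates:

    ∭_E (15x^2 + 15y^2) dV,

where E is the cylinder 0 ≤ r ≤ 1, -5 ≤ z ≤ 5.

In cylindrical coordinates, x = r cos(θ), y = r sin(θ), z = z, and dV = r dr dθ dz.

The integrand becomes 15r^2, so

    ∭_E (15x^2 + 15y^2) dV = ∫_{0}^{2π} ∫_{0}^{1} ∫_{-5}^{5} (15r^2) · r dz dr dθ.

Inner (z): 150r^3.
Middle (r from 0 to 1): 75/2.
Outer (θ): 75π.

Therefore the triple integral equals 75π.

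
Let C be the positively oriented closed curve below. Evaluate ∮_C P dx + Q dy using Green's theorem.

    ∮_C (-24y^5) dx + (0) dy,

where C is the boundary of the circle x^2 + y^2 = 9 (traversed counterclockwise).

Green's theorem converts the closed line integral into a double integral over the enclosed region D:

    ∮_C P dx + Q dy = ∬_D (∂Q/∂x - ∂P/∂y) dA.

Here P = -24y^5, Q = 0, so

    ∂Q/∂x = 0,    ∂P/∂y = -120y^4,
    ∂Q/∂x - ∂P/∂y = 120y^4.

D is the region x^2 + y^2 ≤ 9. Evaluating the double integral:

In polar coordinates (x = r cos θ, y = r sin θ, dA = r dr dθ) the integrand becomes 120r^4sin(θ)^4, so

    ∬_D (120y^4) dA = ∫_0^{2π} ∫_0^{3} (120r^4sin(θ)^4) · r dr dθ.

Inner (r from 0 to 3): 14580sin(θ)^4.
Outer (θ from 0 to 2π): 10935π.

Therefore ∮_C P dx + Q dy = 10935π.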